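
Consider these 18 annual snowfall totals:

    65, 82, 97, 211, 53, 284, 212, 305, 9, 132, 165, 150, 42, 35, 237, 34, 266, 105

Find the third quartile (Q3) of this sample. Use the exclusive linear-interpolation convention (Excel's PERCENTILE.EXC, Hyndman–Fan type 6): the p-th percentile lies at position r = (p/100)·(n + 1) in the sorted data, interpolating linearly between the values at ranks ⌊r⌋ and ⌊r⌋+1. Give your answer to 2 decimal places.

Sorted: 9, 34, 35, 42, 53, 65, 82, 97, 105, 132, 150, 165, 211, 212, 237, 266, 284, 305.
n = 18.
r = (75/100)·(18 + 1) = 14.25.
Rank 14 is 212 and rank 15 is 237.
Interpolate: 212 + 0.25·(237 − 212) = 212 + 0.25·25 = 218.25.

218.25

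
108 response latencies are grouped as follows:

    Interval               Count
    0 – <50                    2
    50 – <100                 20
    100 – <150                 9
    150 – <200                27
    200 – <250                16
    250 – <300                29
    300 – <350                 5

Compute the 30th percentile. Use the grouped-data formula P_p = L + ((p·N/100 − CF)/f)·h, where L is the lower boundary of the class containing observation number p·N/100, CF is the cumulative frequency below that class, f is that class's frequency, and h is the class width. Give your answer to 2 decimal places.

N = 108; target position k = 30/100 · 108 = 32.4.
Cumulative frequencies: 2, 22, 31, 58, 74, 103, 108.
Observation 32.4 falls in the class 150 – <200.
L = 150, CF = 31, f = 27, h = 50.
P30 = 150 + ((32.4 − 31)/27)·50 = 150 + 2.59259 = 152.593.

152.59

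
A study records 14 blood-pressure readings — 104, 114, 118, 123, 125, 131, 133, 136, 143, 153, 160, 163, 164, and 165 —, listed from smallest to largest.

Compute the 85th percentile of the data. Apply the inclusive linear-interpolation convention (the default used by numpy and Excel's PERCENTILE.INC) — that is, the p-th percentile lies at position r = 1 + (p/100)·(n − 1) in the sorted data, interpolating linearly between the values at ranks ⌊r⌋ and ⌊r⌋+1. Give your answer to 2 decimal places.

163.05

n = 14.
r = 1 + (85/100)·(14 − 1) = 1 + 11.05 = 12.05.
Rank 12 is 163 and rank 13 is 164.
Interpolate: 163 + 0.05·(164 − 163) = 163 + 0.05·1 = 163.05.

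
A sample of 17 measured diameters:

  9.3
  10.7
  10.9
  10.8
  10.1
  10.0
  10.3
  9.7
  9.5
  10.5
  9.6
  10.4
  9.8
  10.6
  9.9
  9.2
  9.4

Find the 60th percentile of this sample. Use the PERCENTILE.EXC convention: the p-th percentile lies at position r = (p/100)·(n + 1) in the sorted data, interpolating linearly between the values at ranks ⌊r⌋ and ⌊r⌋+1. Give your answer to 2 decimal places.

Sorted: 9.2, 9.3, 9.4, 9.5, 9.6, 9.7, 9.8, 9.9, 10.0, 10.1, 10.3, 10.4, 10.5, 10.6, 10.7, 10.8, 10.9.
n = 17.
r = (60/100)·(17 + 1) = 10.8.
Rank 10 is 10.1 and rank 11 is 10.3.
Interpolate: 10.1 + 0.8·(10.3 − 10.1) = 10.1 + 0.8·0.2 = 10.26.

10.26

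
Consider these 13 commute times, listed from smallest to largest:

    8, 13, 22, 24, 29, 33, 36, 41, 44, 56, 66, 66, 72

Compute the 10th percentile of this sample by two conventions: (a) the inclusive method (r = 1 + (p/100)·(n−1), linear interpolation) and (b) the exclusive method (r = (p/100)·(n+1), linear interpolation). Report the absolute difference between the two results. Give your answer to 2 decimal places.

4.80

n = 13.
(a) r = 2.2; between ranks 2 (13) and 3 (22): 14.8.
(b) r = 1.4; between ranks 1 (8) and 2 (13): 10.
|14.8 − 10| = 4.8.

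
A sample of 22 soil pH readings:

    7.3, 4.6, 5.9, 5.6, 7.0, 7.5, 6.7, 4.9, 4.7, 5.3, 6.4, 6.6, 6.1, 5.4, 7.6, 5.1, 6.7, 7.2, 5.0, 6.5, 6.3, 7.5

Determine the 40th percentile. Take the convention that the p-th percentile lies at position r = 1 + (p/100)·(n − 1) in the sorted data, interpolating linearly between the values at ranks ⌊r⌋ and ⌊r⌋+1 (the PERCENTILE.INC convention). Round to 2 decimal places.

Sorted: 4.6, 4.7, 4.9, 5.0, 5.1, 5.3, 5.4, 5.6, 5.9, 6.1, 6.3, 6.4, 6.5, 6.6, 6.7, 6.7, 7.0, 7.2, 7.3, 7.5, 7.5, 7.6.
n = 22.
r = 1 + (40/100)·(22 − 1) = 1 + 8.4 = 9.4.
Rank 9 is 5.9 and rank 10 is 6.1.
Interpolate: 5.9 + 0.4·(6.1 − 5.9) = 5.9 + 0.4·0.2 = 5.98.

5.98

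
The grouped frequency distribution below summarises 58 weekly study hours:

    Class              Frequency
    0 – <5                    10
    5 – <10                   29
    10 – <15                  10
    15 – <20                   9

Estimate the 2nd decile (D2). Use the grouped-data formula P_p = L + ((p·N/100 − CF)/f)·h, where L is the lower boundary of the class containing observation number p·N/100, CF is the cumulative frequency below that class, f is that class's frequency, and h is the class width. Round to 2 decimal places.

5.28

N = 58; target position k = 20/100 · 58 = 11.6.
Cumulative frequencies: 10, 39, 49, 58.
Observation 11.6 falls in the class 5 – <10.
L = 5, CF = 10, f = 29, h = 5.
P20 = 5 + ((11.6 − 10)/29)·5 = 5 + 0.275862 = 5.27586.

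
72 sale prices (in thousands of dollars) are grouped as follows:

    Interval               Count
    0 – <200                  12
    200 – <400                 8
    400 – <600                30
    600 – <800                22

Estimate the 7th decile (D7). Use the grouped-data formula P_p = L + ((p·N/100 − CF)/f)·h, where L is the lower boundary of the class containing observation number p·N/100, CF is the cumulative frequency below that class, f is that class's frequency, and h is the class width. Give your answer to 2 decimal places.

603.64

N = 72; target position k = 70/100 · 72 = 50.4.
Cumulative frequencies: 12, 20, 50, 72.
Observation 50.4 falls in the class 600 – <800.
L = 600, CF = 50, f = 22, h = 200.
P70 = 600 + ((50.4 − 50)/22)·200 = 600 + 3.63636 = 603.636.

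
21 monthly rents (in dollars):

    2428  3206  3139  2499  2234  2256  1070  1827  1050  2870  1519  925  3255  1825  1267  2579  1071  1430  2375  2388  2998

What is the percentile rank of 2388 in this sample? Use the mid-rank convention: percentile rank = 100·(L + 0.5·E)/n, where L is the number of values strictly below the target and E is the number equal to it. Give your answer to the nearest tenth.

Sorted: 925, 1050, 1070, 1071, 1267, 1430, 1519, 1825, 1827, 2234, 2256, 2375, 2388, 2428, 2499, 2579, 2870, 2998, 3139, 3206, 3255.
Count below 2388: L = 12; count equal: E = 1; n = 21.
Percentile rank = 100·(12 + 0.5·1)/21 = 100·12.5/21 = 59.52.

59.5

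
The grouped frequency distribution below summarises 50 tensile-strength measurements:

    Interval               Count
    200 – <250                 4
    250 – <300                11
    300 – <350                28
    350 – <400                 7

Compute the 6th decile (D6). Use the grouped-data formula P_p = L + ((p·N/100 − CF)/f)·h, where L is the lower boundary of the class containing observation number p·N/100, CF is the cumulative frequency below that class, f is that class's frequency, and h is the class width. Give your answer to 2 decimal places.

326.79

N = 50; target position k = 60/100 · 50 = 30.
Cumulative frequencies: 4, 15, 43, 50.
Observation 30 falls in the class 300 – <350.
L = 300, CF = 15, f = 28, h = 50.
P60 = 300 + ((30 − 15)/28)·50 = 300 + 26.7857 = 326.786.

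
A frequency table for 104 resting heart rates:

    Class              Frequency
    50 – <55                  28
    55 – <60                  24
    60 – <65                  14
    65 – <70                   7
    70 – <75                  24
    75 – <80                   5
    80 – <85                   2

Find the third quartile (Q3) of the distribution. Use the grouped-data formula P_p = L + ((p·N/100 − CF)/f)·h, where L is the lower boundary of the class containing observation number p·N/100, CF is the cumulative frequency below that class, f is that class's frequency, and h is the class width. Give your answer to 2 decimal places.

N = 104; target position k = 75/100 · 104 = 78.
Cumulative frequencies: 28, 52, 66, 73, 97, 102, 104.
Observation 78 falls in the class 70 – <75.
L = 70, CF = 73, f = 24, h = 5.
P75 = 70 + ((78 − 73)/24)·5 = 70 + 1.04167 = 71.0417.

71.04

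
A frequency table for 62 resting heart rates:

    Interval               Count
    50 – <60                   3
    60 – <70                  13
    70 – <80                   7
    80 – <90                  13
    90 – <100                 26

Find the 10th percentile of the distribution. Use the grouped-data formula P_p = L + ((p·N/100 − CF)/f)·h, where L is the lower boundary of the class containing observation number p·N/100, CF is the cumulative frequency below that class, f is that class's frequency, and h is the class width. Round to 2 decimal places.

62.46

N = 62; target position k = 10/100 · 62 = 6.2.
Cumulative frequencies: 3, 16, 23, 36, 62.
Observation 6.2 falls in the class 60 – <70.
L = 60, CF = 3, f = 13, h = 10.
P10 = 60 + ((6.2 − 3)/13)·10 = 60 + 2.46154 = 62.4615.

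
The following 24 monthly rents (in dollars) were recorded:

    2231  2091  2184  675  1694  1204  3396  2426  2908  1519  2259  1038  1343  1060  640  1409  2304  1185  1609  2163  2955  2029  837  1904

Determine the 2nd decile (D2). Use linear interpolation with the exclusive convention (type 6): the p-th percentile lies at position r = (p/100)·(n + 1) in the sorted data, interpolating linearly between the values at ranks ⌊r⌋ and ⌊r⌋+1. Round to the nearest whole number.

1060

Sorted: 640, 675, 837, 1038, 1060, 1185, 1204, 1343, 1409, 1519, 1609, 1694, 1904, 2029, 2091, 2163, 2184, 2231, 2259, 2304, 2426, 2908, 2955, 3396.
n = 24.
r = (20/100)·(24 + 1) = 5.
r is an integer, so P20 is the value at rank 5: 1060.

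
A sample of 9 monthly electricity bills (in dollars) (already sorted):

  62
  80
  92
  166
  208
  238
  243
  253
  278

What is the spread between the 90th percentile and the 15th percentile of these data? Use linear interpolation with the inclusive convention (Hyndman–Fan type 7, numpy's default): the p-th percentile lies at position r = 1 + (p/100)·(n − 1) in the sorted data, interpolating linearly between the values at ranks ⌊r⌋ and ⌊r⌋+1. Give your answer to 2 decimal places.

175.60

n = 9.
P15: r = 2.2; ranks 2–3 are 80, 92; interpolating gives 82.4.
P90: r = 8.2; ranks 8–9 are 253, 278; interpolating gives 258.
Difference: 258 − 82.4 = 175.6.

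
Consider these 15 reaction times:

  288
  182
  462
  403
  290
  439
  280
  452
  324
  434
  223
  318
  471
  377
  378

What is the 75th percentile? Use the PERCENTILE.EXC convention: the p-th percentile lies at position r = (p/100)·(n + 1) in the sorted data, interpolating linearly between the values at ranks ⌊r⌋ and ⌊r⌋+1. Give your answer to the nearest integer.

439

Sorted: 182, 223, 280, 288, 290, 318, 324, 377, 378, 403, 434, 439, 452, 462, 471.
n = 15.
r = (75/100)·(15 + 1) = 12.
r is an integer, so P75 is the value at rank 12: 439.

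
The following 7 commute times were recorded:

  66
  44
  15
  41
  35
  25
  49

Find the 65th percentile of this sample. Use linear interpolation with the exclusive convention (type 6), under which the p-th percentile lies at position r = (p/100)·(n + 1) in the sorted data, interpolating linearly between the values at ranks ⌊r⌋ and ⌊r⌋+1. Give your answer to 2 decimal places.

45.00

Sorted: 15, 25, 35, 41, 44, 49, 66.
n = 7.
r = (65/100)·(7 + 1) = 5.2.
Rank 5 is 44 and rank 6 is 49.
Interpolate: 44 + 0.2·(49 − 44) = 44 + 0.2·5 = 45.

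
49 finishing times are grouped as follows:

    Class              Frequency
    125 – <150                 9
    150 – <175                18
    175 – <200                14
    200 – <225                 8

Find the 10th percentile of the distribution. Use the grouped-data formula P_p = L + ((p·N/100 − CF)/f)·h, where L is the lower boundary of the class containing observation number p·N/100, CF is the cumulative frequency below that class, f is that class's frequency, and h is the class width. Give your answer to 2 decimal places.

N = 49; target position k = 10/100 · 49 = 4.9.
Cumulative frequencies: 9, 27, 41, 49.
Observation 4.9 falls in the class 125 – <150.
L = 125, CF = 0, f = 9, h = 25.
P10 = 125 + ((4.9 − 0)/9)·25 = 125 + 13.6111 = 138.611.

138.61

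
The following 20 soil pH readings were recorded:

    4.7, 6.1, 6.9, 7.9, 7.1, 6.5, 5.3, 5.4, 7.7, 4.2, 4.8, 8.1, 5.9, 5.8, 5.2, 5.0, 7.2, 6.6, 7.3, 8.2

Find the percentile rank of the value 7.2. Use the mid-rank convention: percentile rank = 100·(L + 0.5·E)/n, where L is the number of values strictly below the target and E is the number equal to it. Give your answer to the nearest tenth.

72.5

Sorted: 4.2, 4.7, 4.8, 5.0, 5.2, 5.3, 5.4, 5.8, 5.9, 6.1, 6.5, 6.6, 6.9, 7.1, 7.2, 7.3, 7.7, 7.9, 8.1, 8.2.
Count below 7.2: L = 14; count equal: E = 1; n = 20.
Percentile rank = 100·(14 + 0.5·1)/20 = 100·14.5/20 = 72.5.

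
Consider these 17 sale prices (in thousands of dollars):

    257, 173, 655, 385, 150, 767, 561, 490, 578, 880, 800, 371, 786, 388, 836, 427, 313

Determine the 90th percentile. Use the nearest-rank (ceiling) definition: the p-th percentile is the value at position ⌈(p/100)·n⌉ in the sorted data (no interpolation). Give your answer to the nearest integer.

836

Sorted: 150, 173, 257, 313, 371, 385, 388, 427, 490, 561, 578, 655, 767, 786, 800, 836, 880.
n = 17.
Position = ⌈90/100 · 17⌉ = ⌈15.3⌉ = 16.
The value at rank 16 is 836.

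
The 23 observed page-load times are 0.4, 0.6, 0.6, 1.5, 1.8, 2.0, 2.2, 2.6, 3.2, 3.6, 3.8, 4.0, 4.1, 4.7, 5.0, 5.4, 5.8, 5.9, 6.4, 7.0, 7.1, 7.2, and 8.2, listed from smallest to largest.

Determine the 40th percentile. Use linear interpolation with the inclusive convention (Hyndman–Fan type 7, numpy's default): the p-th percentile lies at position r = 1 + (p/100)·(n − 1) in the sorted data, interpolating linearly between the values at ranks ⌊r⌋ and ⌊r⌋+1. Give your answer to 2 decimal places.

n = 23.
r = 1 + (40/100)·(23 − 1) = 1 + 8.8 = 9.8.
Rank 9 is 3.2 and rank 10 is 3.6.
Interpolate: 3.2 + 0.8·(3.6 − 3.2) = 3.2 + 0.8·0.4 = 3.52.

3.52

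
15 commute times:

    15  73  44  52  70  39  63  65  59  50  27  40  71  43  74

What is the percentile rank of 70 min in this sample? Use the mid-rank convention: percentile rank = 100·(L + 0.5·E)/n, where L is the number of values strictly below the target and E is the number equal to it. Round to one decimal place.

Sorted: 15, 27, 39, 40, 43, 44, 50, 52, 59, 63, 65, 70, 71, 73, 74.
Count below 70: L = 11; count equal: E = 1; n = 15.
Percentile rank = 100·(11 + 0.5·1)/15 = 100·11.5/15 = 76.67.

76.7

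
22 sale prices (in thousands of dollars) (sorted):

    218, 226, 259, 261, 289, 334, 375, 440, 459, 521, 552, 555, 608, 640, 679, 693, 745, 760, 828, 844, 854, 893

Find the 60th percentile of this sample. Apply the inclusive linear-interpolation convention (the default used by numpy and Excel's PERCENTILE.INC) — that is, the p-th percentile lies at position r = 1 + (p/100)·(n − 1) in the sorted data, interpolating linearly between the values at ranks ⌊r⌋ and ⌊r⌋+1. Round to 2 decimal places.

627.20

n = 22.
r = 1 + (60/100)·(22 − 1) = 1 + 12.6 = 13.6.
Rank 13 is 608 and rank 14 is 640.
Interpolate: 608 + 0.6·(640 − 608) = 608 + 0.6·32 = 627.2.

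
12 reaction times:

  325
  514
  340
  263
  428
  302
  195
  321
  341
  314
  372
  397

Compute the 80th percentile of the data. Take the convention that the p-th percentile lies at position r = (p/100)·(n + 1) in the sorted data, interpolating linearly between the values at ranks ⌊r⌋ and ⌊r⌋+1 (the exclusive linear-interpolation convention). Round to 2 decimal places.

Sorted: 195, 263, 302, 314, 321, 325, 340, 341, 372, 397, 428, 514.
n = 12.
r = (80/100)·(12 + 1) = 10.4.
Rank 10 is 397 and rank 11 is 428.
Interpolate: 397 + 0.4·(428 − 397) = 397 + 0.4·31 = 409.4.

409.40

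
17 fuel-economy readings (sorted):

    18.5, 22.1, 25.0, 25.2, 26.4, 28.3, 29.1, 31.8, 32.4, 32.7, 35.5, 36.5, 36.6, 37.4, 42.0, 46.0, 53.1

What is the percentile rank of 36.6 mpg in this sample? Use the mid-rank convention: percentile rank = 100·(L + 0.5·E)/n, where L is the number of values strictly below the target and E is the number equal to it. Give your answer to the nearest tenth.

Count below 36.6: L = 12; count equal: E = 1; n = 17.
Percentile rank = 100·(12 + 0.5·1)/17 = 100·12.5/17 = 73.53.

73.5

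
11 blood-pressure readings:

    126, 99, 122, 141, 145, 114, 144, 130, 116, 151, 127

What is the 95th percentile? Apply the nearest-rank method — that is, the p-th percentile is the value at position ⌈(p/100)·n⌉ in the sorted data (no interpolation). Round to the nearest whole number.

151

Sorted: 99, 114, 116, 122, 126, 127, 130, 141, 144, 145, 151.
n = 11.
Position = ⌈95/100 · 11⌉ = ⌈10.45⌉ = 11.
The value at rank 11 is 151.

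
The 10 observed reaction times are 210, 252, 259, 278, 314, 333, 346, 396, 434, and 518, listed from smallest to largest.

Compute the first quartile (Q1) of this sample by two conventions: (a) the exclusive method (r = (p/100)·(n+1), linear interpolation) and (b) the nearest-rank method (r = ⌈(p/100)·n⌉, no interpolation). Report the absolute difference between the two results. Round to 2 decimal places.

n = 10.
(a) r = 2.75; between ranks 2 (252) and 3 (259): 257.25.
(b) the nearest-rank method: rank 3 → 259.
|257.25 − 259| = 1.75.

1.75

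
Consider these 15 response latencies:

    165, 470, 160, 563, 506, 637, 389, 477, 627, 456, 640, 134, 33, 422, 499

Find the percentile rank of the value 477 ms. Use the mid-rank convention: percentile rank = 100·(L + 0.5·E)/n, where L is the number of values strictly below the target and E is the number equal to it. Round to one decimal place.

Sorted: 33, 134, 160, 165, 389, 422, 456, 470, 477, 499, 506, 563, 627, 637, 640.
Count below 477: L = 8; count equal: E = 1; n = 15.
Percentile rank = 100·(8 + 0.5·1)/15 = 100·8.5/15 = 56.67.

56.7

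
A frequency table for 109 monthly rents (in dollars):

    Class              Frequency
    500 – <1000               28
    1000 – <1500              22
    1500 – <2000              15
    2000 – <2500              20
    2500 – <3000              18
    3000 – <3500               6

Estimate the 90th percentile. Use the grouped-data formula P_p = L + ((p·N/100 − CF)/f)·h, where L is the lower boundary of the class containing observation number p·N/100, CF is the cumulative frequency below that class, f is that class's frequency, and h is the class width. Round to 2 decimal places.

N = 109; target position k = 90/100 · 109 = 98.1.
Cumulative frequencies: 28, 50, 65, 85, 103, 109.
Observation 98.1 falls in the class 2500 – <3000.
L = 2500, CF = 85, f = 18, h = 500.
P90 = 2500 + ((98.1 − 85)/18)·500 = 2500 + 363.889 = 2863.89.

2863.89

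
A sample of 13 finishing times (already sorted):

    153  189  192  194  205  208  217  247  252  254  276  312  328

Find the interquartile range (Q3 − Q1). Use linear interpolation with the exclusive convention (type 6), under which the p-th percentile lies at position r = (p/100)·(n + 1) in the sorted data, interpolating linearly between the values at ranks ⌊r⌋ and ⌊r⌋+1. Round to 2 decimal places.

n = 13.
P25: r = 3.5; ranks 3–4 are 192, 194; interpolating gives 193.
P75: r = 10.5; ranks 10–11 are 254, 276; interpolating gives 265.
Difference: 265 − 193 = 72.

72.00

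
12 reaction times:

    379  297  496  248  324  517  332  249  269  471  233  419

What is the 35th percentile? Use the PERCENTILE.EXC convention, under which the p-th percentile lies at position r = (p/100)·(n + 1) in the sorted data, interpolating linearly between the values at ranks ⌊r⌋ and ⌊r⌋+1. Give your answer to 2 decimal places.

Sorted: 233, 248, 249, 269, 297, 324, 332, 379, 419, 471, 496, 517.
n = 12.
r = (35/100)·(12 + 1) = 4.55.
Rank 4 is 269 and rank 5 is 297.
Interpolate: 269 + 0.55·(297 − 269) = 269 + 0.55·28 = 284.4.

284.40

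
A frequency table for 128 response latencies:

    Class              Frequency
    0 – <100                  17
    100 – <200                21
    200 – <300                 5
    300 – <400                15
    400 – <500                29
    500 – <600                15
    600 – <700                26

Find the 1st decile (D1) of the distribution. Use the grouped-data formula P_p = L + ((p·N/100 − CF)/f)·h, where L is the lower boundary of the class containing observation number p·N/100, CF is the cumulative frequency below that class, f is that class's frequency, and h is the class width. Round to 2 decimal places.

N = 128; target position k = 10/100 · 128 = 12.8.
Cumulative frequencies: 17, 38, 43, 58, 87, 102, 128.
Observation 12.8 falls in the class 0 – <100.
L = 0, CF = 0, f = 17, h = 100.
P10 = 0 + ((12.8 − 0)/17)·100 = 0 + 75.2941 = 75.2941.

75.29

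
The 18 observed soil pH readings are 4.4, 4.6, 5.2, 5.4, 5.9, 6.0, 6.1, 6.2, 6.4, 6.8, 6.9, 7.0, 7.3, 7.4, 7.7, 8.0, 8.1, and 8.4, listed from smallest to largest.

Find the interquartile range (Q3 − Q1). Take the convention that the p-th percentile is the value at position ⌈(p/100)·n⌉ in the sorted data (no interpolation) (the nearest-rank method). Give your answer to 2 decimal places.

1.50

n = 18.
P25: rank ⌈25/100·18⌉ = 5 → 5.9.
P75: rank ⌈75/100·18⌉ = 14 → 7.4.
Difference: 7.4 − 5.9 = 1.5.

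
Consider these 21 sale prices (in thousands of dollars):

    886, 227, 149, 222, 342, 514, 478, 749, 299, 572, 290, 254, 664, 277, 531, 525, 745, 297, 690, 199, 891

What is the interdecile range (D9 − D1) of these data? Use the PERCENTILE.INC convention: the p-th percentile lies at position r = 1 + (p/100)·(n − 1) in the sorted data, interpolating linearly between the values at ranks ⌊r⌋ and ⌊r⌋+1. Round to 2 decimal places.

527.00

Sorted: 149, 199, 222, 227, 254, 277, 290, 297, 299, 342, 478, 514, 525, 531, 572, 664, 690, 745, 749, 886, 891.
n = 21.
P10: r = 3 (integer) → 222.
P90: r = 19 (integer) → 749.
Difference: 749 − 222 = 527.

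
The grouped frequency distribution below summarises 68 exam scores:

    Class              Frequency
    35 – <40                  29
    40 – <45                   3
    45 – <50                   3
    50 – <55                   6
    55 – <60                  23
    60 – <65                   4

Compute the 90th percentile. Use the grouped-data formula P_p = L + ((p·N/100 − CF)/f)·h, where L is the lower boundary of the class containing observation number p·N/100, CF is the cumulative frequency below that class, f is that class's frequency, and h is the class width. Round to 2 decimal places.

59.39

N = 68; target position k = 90/100 · 68 = 61.2.
Cumulative frequencies: 29, 32, 35, 41, 64, 68.
Observation 61.2 falls in the class 55 – <60.
L = 55, CF = 41, f = 23, h = 5.
P90 = 55 + ((61.2 − 41)/23)·5 = 55 + 4.3913 = 59.3913.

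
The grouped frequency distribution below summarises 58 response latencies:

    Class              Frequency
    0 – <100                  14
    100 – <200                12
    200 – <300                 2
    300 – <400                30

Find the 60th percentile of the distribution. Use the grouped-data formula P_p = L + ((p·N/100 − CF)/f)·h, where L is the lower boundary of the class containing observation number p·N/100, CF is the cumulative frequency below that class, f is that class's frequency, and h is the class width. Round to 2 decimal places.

N = 58; target position k = 60/100 · 58 = 34.8.
Cumulative frequencies: 14, 26, 28, 58.
Observation 34.8 falls in the class 300 – <400.
L = 300, CF = 28, f = 30, h = 100.
P60 = 300 + ((34.8 − 28)/30)·100 = 300 + 22.6667 = 322.667.

322.67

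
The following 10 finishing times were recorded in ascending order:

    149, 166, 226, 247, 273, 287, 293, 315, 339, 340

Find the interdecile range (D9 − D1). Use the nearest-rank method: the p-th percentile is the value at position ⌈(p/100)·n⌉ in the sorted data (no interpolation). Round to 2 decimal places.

190.00

n = 10.
P10: rank ⌈10/100·10⌉ = 1 → 149.
P90: rank ⌈90/100·10⌉ = 9 → 339.
Difference: 339 − 149 = 190.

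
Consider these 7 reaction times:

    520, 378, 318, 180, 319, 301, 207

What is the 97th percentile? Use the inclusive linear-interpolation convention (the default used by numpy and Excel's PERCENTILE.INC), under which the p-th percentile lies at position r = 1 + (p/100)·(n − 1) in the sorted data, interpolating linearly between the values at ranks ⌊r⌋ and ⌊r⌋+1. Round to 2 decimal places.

Sorted: 180, 207, 301, 318, 319, 378, 520.
n = 7.
r = 1 + (97/100)·(7 − 1) = 1 + 5.82 = 6.82.
Rank 6 is 378 and rank 7 is 520.
Interpolate: 378 + 0.82·(520 − 378) = 378 + 0.82·142 = 494.44.

494.44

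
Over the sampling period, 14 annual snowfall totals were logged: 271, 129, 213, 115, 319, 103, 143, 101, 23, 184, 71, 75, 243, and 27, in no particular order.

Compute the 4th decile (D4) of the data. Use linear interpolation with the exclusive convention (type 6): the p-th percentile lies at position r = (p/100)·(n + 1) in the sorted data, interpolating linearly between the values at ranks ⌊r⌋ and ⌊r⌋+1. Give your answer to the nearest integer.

Sorted: 23, 27, 71, 75, 101, 103, 115, 129, 143, 184, 213, 243, 271, 319.
n = 14.
r = (40/100)·(14 + 1) = 6.
r is an integer, so P40 is the value at rank 6: 103.

103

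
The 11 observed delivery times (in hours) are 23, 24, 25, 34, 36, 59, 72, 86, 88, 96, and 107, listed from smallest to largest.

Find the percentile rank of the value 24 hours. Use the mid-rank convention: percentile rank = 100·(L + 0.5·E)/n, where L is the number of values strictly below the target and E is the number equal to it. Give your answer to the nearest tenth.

Count below 24: L = 1; count equal: E = 1; n = 11.
Percentile rank = 100·(1 + 0.5·1)/11 = 100·1.5/11 = 13.64.

13.6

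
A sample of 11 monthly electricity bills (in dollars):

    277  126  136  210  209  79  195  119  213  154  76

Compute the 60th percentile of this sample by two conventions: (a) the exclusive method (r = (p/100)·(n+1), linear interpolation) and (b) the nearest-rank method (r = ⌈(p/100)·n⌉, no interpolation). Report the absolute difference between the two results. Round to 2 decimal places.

2.80

Sorted: 76, 79, 119, 126, 136, 154, 195, 209, 210, 213, 277.
n = 11.
(a) r = 7.2; between ranks 7 (195) and 8 (209): 197.8.
(b) the nearest-rank method: rank 7 → 195.
|197.8 − 195| = 2.8.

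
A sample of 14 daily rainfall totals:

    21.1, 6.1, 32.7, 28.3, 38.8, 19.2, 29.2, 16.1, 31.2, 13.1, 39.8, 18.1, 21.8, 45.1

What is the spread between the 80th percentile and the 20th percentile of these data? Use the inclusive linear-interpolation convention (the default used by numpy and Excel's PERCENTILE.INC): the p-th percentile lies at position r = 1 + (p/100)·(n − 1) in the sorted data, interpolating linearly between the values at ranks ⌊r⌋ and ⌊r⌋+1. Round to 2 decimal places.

17.84

Sorted: 6.1, 13.1, 16.1, 18.1, 19.2, 21.1, 21.8, 28.3, 29.2, 31.2, 32.7, 38.8, 39.8, 45.1.
n = 14.
P20: r = 3.6; ranks 3–4 are 16.1, 18.1; interpolating gives 17.3.
P80: r = 11.4; ranks 11–12 are 32.7, 38.8; interpolating gives 35.14.
Difference: 35.14 − 17.3 = 17.84.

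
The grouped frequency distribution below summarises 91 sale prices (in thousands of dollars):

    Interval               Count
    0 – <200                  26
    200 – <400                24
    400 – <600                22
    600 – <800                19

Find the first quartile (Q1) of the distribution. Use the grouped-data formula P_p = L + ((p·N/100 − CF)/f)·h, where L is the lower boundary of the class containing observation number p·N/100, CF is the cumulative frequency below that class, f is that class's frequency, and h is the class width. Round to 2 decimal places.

N = 91; target position k = 25/100 · 91 = 22.75.
Cumulative frequencies: 26, 50, 72, 91.
Observation 22.75 falls in the class 0 – <200.
L = 0, CF = 0, f = 26, h = 200.
P25 = 0 + ((22.75 − 0)/26)·200 = 0 + 175 = 175.

175.00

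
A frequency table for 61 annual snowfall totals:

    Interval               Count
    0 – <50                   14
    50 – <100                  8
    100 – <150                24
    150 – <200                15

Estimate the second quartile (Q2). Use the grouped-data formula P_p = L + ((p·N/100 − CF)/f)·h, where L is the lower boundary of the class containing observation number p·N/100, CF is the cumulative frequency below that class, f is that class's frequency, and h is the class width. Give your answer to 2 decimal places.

N = 61; target position k = 50/100 · 61 = 30.5.
Cumulative frequencies: 14, 22, 46, 61.
Observation 30.5 falls in the class 100 – <150.
L = 100, CF = 22, f = 24, h = 50.
P50 = 100 + ((30.5 − 22)/24)·50 = 100 + 17.7083 = 117.708.

117.71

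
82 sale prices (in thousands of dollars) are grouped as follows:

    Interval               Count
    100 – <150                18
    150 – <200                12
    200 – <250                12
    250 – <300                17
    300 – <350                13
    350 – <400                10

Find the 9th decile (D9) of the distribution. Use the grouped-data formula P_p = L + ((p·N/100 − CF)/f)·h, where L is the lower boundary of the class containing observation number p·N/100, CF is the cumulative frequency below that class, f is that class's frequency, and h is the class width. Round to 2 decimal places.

N = 82; target position k = 90/100 · 82 = 73.8.
Cumulative frequencies: 18, 30, 42, 59, 72, 82.
Observation 73.8 falls in the class 350 – <400.
L = 350, CF = 72, f = 10, h = 50.
P90 = 350 + ((73.8 − 72)/10)·50 = 350 + 9 = 359.

359.00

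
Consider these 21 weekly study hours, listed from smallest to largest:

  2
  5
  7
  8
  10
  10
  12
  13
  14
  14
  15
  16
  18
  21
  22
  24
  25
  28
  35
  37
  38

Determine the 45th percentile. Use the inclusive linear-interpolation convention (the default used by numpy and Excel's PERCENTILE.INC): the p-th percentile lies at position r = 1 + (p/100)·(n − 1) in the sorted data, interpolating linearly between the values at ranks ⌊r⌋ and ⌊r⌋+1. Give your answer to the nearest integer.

14

n = 21.
r = 1 + (45/100)·(21 − 1) = 1 + 9 = 10.
r is an integer, so P45 is the value at rank 10: 14.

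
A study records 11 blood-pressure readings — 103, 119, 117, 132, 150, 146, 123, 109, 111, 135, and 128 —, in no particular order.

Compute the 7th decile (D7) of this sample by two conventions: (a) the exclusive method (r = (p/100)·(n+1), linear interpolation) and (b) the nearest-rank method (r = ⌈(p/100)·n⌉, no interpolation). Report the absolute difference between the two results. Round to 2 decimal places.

1.20

Sorted: 103, 109, 111, 117, 119, 123, 128, 132, 135, 146, 150.
n = 11.
(a) r = 8.4; between ranks 8 (132) and 9 (135): 133.2.
(b) the nearest-rank method: rank 8 → 132.
|133.2 − 132| = 1.2.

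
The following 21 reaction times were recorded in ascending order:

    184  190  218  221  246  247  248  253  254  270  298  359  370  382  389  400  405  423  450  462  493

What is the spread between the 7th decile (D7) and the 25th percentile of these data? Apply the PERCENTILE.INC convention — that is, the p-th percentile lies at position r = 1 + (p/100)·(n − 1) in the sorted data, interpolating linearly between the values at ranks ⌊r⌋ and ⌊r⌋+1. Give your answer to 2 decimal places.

142.00

n = 21.
P25: r = 6 (integer) → 247.
P70: r = 15 (integer) → 389.
Difference: 389 − 247 = 142.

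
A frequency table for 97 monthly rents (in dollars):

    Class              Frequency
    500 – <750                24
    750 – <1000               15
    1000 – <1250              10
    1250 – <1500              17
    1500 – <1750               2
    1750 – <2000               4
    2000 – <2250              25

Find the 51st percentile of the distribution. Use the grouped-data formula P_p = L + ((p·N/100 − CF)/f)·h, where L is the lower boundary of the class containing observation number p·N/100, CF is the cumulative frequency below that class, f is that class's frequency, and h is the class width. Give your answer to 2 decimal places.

1256.91

N = 97; target position k = 51/100 · 97 = 49.47.
Cumulative frequencies: 24, 39, 49, 66, 68, 72, 97.
Observation 49.47 falls in the class 1250 – <1500.
L = 1250, CF = 49, f = 17, h = 250.
P51 = 1250 + ((49.47 − 49)/17)·250 = 1250 + 6.91176 = 1256.91.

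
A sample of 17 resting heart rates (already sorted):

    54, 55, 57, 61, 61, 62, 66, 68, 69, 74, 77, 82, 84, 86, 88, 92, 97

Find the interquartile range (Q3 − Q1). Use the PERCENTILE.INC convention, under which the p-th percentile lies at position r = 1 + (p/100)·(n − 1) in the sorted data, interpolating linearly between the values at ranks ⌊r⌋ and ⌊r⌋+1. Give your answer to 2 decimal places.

n = 17.
P25: r = 5 (integer) → 61.
P75: r = 13 (integer) → 84.
Difference: 84 − 61 = 23.

23.00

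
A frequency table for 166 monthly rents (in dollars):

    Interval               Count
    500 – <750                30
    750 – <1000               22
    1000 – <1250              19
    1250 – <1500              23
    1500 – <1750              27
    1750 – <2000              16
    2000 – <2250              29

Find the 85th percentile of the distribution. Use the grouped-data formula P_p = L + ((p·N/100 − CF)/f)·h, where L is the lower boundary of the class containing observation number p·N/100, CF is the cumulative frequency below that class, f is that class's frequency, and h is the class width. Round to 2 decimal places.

N = 166; target position k = 85/100 · 166 = 141.1.
Cumulative frequencies: 30, 52, 71, 94, 121, 137, 166.
Observation 141.1 falls in the class 2000 – <2250.
L = 2000, CF = 137, f = 29, h = 250.
P85 = 2000 + ((141.1 − 137)/29)·250 = 2000 + 35.3448 = 2035.34.

2035.34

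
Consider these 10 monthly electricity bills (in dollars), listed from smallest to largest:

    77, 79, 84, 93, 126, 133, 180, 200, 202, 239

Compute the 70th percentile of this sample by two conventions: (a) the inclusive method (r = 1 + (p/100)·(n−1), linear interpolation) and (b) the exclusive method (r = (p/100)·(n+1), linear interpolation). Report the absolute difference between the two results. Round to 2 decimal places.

n = 10.
(a) r = 7.3; between ranks 7 (180) and 8 (200): 186.
(b) r = 7.7; between ranks 7 (180) and 8 (200): 194.
|186 − 194| = 8.

8.00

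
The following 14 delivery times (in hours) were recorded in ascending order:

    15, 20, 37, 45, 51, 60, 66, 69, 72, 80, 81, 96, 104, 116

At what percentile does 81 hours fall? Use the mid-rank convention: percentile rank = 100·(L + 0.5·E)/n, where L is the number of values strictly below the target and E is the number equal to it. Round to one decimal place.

Count below 81: L = 10; count equal: E = 1; n = 14.
Percentile rank = 100·(10 + 0.5·1)/14 = 100·10.5/14 = 75.

75.0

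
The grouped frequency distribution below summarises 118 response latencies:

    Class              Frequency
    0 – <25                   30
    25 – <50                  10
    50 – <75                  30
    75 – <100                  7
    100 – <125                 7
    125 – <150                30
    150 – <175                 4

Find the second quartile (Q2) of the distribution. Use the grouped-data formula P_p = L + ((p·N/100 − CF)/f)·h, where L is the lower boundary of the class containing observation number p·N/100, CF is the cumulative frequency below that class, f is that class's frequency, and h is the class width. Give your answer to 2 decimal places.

65.83

N = 118; target position k = 50/100 · 118 = 59.
Cumulative frequencies: 30, 40, 70, 77, 84, 114, 118.
Observation 59 falls in the class 50 – <75.
L = 50, CF = 40, f = 30, h = 25.
P50 = 50 + ((59 − 40)/30)·25 = 50 + 15.8333 = 65.8333.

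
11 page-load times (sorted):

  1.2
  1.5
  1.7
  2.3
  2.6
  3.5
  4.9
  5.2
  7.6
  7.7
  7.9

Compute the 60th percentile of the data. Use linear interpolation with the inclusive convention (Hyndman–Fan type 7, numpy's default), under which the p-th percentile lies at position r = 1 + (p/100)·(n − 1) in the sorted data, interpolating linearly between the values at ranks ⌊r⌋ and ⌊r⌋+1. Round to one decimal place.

4.9

n = 11.
r = 1 + (60/100)·(11 − 1) = 1 + 6 = 7.
r is an integer, so P60 is the value at rank 7: 4.9.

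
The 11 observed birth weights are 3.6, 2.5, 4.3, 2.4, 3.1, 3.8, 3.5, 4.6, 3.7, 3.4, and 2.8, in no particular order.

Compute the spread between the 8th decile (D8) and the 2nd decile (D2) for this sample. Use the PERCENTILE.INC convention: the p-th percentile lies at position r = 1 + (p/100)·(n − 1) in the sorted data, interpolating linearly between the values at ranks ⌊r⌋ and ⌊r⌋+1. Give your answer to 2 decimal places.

1.00

Sorted: 2.4, 2.5, 2.8, 3.1, 3.4, 3.5, 3.6, 3.7, 3.8, 4.3, 4.6.
n = 11.
P20: r = 3 (integer) → 2.8.
P80: r = 9 (integer) → 3.8.
Difference: 3.8 − 2.8 = 1.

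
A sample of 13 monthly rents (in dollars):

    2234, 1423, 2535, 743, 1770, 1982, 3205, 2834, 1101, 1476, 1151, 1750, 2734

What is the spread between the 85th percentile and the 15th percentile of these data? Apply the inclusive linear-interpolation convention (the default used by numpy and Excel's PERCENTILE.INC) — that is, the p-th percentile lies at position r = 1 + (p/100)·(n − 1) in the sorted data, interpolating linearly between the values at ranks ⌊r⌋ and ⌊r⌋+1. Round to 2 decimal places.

Sorted: 743, 1101, 1151, 1423, 1476, 1750, 1770, 1982, 2234, 2535, 2734, 2834, 3205.
n = 13.
P15: r = 2.8; ranks 2–3 are 1101, 1151; interpolating gives 1141.
P85: r = 11.2; ranks 11–12 are 2734, 2834; interpolating gives 2754.
Difference: 2754 − 1141 = 1613.

1613.00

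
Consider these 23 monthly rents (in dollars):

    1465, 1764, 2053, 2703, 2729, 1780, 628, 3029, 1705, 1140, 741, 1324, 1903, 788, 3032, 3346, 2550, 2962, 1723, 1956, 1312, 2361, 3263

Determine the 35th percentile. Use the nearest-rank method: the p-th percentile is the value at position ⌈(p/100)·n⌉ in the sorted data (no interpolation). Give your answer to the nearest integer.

1723

Sorted: 628, 741, 788, 1140, 1312, 1324, 1465, 1705, 1723, 1764, 1780, 1903, 1956, 2053, 2361, 2550, 2703, 2729, 2962, 3029, 3032, 3263, 3346.
n = 23.
Position = ⌈35/100 · 23⌉ = ⌈8.05⌉ = 9.
The value at rank 9 is 1723.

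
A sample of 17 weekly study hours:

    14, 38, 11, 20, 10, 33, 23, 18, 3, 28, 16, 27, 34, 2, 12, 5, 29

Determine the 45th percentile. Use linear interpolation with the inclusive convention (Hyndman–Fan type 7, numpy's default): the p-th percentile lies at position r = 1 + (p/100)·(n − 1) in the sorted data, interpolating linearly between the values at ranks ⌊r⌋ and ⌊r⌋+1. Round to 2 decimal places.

Sorted: 2, 3, 5, 10, 11, 12, 14, 16, 18, 20, 23, 27, 28, 29, 33, 34, 38.
n = 17.
r = 1 + (45/100)·(17 − 1) = 1 + 7.2 = 8.2.
Rank 8 is 16 and rank 9 is 18.
Interpolate: 16 + 0.2·(18 − 16) = 16 + 0.2·2 = 16.4.

16.40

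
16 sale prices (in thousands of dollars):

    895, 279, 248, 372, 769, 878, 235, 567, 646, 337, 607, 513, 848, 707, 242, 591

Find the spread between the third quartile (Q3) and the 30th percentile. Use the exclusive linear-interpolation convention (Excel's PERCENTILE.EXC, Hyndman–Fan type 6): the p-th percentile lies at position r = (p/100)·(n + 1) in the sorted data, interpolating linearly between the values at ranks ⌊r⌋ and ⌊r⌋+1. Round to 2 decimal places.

Sorted: 235, 242, 248, 279, 337, 372, 513, 567, 591, 607, 646, 707, 769, 848, 878, 895.
n = 16.
P30: r = 5.1; ranks 5–6 are 337, 372; interpolating gives 340.5.
P75: r = 12.75; ranks 12–13 are 707, 769; interpolating gives 753.5.
Difference: 753.5 − 340.5 = 413.

413.00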